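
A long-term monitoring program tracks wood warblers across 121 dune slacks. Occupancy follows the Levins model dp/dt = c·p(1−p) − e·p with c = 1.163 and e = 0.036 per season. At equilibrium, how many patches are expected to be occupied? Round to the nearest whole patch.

117

p* = 1 − e/c = 1 − 0.036/1.163 = 0.9690.
Expected occupied patches = N × p* = 121 × 0.9690 = 117.25 ≈ 117.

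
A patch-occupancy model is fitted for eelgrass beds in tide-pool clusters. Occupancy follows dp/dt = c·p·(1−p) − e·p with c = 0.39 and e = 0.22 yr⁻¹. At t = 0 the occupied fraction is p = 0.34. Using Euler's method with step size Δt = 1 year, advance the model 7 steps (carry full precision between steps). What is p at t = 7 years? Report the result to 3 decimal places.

0.404

Update rule: p ← p + [c·p·(1−p) − e·p]·Δt with Δt = 1.
t = 1: p = 0.34000 + (+0.01272) = 0.35272
t = 2: p = 0.35272 + (+0.01144) = 0.36416
t = 3: p = 0.36416 + (+0.01019) = 0.37435
t = 4: p = 0.37435 + (+0.00899) = 0.38333
t = 5: p = 0.38333 + (+0.00786) = 0.39119
t = 6: p = 0.39119 + (+0.00682) = 0.39801
t = 7: p = 0.39801 + (+0.00588) = 0.40389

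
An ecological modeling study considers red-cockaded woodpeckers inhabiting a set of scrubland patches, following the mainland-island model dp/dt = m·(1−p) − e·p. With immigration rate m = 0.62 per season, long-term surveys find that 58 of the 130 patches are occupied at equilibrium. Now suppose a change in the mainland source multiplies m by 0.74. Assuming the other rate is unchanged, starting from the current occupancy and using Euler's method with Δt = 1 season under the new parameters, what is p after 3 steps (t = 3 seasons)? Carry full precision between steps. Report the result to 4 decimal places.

Observed p* = 58/130 = 0.44615.
Balance m(1−p*) = e·p* gives e = m(1−p*)/p* = 0.62×0.55385/0.44615 = 0.76966.
Starting from p₀ = 0.44615; update p ← p + (dp/dt)·Δt with the new parameters.
step 1: Δp = -0.08928, p = 0.35687
step 2: Δp = +0.02040, p = 0.37727
step 3: Δp = -0.00466, p = 0.37261

0.3726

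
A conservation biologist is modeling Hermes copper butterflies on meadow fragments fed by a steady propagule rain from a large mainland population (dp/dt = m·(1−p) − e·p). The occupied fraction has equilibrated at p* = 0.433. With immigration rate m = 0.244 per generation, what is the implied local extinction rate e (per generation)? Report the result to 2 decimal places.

0.32

At equilibrium m(1−p*) = e·p*, so e = m(1−p*)/p*.
e = 0.244 × 0.5670 / 0.433 = 0.3195.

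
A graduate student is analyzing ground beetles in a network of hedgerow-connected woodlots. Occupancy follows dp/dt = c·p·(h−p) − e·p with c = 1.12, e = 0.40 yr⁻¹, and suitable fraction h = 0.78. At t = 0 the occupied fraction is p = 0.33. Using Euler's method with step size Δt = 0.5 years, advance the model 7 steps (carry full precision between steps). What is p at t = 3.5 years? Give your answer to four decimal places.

0.4046

Update rule: p ← p + [c·p·(h−p) − e·p]·Δt with Δt = 0.5.
step 1: Δp = +0.01716, p = 0.34716
step 2: Δp = +0.01472, p = 0.36188
step 3: Δp = +0.01236, p = 0.37423
step 4: Δp = +0.01019, p = 0.38442
step 5: Δp = +0.00827, p = 0.39270
step 6: Δp = +0.00663, p = 0.39933
step 7: Δp = +0.00526, p = 0.40459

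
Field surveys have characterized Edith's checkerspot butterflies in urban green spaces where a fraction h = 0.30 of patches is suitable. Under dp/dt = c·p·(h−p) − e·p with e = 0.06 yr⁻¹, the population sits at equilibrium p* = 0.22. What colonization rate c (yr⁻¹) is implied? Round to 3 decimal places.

0.750

At equilibrium c(h−p*) = e, so c = e/(h−p*).
c = 0.06/(0.30 − 0.22) = 0.06/0.0800 = 0.7500.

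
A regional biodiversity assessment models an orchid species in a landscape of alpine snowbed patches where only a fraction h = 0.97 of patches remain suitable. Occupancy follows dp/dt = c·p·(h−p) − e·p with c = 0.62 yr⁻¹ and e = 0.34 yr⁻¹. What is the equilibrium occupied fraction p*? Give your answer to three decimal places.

0.422

Setting dp/dt = 0 and dividing by p* gives c·(h−p*) = e.
So p* = h − e/c = 0.97 − 0.34/0.62 = 0.97 − 0.5484 = 0.4216.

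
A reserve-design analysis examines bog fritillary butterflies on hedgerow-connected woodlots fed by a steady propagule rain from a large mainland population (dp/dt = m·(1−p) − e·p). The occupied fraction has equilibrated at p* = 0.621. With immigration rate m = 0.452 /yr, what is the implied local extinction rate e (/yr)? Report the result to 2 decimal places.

0.28

At equilibrium m(1−p*) = e·p*, so e = m(1−p*)/p*.
e = 0.452 × 0.3790 / 0.621 = 0.2759.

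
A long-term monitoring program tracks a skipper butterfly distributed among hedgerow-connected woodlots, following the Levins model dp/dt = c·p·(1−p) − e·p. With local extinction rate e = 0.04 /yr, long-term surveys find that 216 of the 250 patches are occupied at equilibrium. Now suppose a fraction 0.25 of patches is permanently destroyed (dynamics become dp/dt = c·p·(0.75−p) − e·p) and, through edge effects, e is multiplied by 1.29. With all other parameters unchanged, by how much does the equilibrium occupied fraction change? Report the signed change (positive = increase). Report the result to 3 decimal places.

-0.289

Observed p* = 216/250 = 0.86400.
Balance c(1−p*) = e gives c = e/(1 − 0.86400) = 0.04/0.13600 = 0.29412.
New p* = 0.75 − e/c = 0.75 − 0.05160/0.29412 = 0.57456.
Δp* = 0.57456 − 0.86400 = -0.28944.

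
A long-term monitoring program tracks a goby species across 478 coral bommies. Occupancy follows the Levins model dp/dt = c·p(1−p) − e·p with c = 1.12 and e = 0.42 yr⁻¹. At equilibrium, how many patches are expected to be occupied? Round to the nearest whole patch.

299

p* = 1 − e/c = 1 − 0.42/1.12 = 0.6250.
Expected occupied patches = N × p* = 478 × 0.6250 = 298.75 ≈ 299.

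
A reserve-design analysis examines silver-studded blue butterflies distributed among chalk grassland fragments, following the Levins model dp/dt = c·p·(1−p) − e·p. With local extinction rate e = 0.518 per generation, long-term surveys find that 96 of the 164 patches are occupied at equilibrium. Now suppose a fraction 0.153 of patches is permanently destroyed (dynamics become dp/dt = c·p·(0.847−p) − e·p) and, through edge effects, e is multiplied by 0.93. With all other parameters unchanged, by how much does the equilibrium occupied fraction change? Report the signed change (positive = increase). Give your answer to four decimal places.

Observed p* = 96/164 = 0.58537.
Balance c(1−p*) = e gives c = e/(1 − 0.58537) = 0.518/0.41463 = 1.24931.
New p* = 0.847 − e/c = 0.847 − 0.48174/1.24931 = 0.46140.
Δp* = 0.46140 − 0.58537 = -0.12397.

-0.1240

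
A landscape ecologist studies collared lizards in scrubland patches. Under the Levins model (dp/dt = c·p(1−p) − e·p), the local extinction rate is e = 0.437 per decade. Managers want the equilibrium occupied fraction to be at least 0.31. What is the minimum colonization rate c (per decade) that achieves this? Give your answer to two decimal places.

0.63

p* = 1 − e/c ≥ 0.31 requires e/c ≤ 0.6900, i.e. c ≥ e/0.6900.
c_min = 0.437/0.6900 = 0.6333.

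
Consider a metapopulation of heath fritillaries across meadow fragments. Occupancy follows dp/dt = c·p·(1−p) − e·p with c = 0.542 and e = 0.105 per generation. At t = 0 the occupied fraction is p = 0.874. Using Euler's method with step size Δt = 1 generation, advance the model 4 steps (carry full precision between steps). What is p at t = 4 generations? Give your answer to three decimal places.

Update rule: p ← p + [c·p·(1−p) − e·p]·Δt with Δt = 1.
step 1: Δp = -0.03208, p = 0.84192
step 2: Δp = -0.01627, p = 0.82565
step 3: Δp = -0.00867, p = 0.81698
step 4: Δp = -0.00474, p = 0.81224

0.812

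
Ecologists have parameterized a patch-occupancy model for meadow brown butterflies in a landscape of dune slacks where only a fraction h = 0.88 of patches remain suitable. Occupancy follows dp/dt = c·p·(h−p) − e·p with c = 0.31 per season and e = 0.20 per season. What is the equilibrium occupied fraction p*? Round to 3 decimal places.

Setting dp/dt = 0 and dividing by p* gives c·(h−p*) = e.
So p* = h − e/c = 0.88 − 0.20/0.31 = 0.88 − 0.6452 = 0.2348.

0.235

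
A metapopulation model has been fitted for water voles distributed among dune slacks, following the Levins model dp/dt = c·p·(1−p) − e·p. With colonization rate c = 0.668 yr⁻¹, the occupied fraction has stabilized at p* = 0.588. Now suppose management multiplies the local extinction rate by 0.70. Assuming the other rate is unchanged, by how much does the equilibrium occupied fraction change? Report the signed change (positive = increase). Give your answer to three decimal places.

Balance c(1−p*) = e gives e = 0.668×(1 − 0.58800) = 0.27522.
New p* = 1 − e/c = 1 − 0.19265/0.66800 = 0.71160.
Δp* = 0.71160 − 0.58800 = +0.12360.

0.124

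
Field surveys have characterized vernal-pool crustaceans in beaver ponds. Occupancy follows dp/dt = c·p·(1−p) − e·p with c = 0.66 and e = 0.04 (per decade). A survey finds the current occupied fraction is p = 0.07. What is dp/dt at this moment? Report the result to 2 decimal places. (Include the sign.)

Colonization term: c·p·(1−p) = 0.66×0.07×0.9300 = 0.04297.
Extinction term: e·p = 0.00280.
dp/dt = 0.04297 − 0.00280 = 0.04017.

0.04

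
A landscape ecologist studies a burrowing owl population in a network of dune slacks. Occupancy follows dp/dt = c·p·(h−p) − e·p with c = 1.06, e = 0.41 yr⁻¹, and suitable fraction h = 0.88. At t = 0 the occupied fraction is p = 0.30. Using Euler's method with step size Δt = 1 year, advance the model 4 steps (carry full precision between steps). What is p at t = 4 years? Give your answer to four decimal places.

0.4691

Update rule: p ← p + [c·p·(h−p) − e·p]·Δt with Δt = 1.
p: 0.30000 → 0.36144  (Δp = +0.06144)
p: 0.36144 → 0.41192  (Δp = +0.05048)
p: 0.41192 → 0.44742  (Δp = +0.03549)
p: 0.44742 → 0.46913  (Δp = +0.02172)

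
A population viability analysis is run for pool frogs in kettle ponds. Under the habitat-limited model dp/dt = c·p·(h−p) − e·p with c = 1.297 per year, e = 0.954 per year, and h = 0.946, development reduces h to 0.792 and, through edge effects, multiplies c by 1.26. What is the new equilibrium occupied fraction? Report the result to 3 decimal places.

0.208

Before: p* = h − e/c = 0.946 − 0.954/1.297 = 0.946 − 0.7355 = 0.2105.
After: c = 1.63422, e = 0.954, h = 0.792; p* = 0.792 − 0.954/1.63422 = 0.2082.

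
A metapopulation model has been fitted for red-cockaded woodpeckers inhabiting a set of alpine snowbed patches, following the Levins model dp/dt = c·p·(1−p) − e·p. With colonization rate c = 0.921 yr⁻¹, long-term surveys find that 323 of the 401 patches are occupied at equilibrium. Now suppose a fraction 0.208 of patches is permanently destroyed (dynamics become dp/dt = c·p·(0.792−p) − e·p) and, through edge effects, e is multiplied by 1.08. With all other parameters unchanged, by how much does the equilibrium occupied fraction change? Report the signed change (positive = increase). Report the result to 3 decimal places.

-0.224

Observed p* = 323/401 = 0.80549.
Balance c(1−p*) = e gives e = 0.921×(1 − 0.80549) = 0.17914.
New p* = 0.792 − e/c = 0.792 − 0.19347/0.92100 = 0.58193.
Δp* = 0.58193 − 0.80549 = -0.22356.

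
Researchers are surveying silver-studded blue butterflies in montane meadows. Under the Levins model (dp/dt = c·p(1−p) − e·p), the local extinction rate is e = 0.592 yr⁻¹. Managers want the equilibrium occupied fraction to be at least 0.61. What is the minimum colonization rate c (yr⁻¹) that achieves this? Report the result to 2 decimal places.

p* = 1 − e/c ≥ 0.61 requires e/c ≤ 0.3900, i.e. c ≥ e/0.3900.
c_min = 0.592/0.3900 = 1.5179.

1.52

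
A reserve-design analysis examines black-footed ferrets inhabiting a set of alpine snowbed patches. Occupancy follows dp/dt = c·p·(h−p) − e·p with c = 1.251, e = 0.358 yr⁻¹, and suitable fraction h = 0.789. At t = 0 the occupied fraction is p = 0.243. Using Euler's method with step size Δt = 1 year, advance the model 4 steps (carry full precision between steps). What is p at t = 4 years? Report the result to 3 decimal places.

0.479

Update rule: p ← p + [c·p·(h−p) − e·p]·Δt with Δt = 1.
  1  |  dp/dt·Δt = +0.078986  |  p_1 = 0.321986
  2  |  dp/dt·Δt = +0.072844  |  p_2 = 0.394830
  3  |  dp/dt·Δt = +0.053344  |  p_3 = 0.448174
  4  |  dp/dt·Δt = +0.030643  |  p_4 = 0.478817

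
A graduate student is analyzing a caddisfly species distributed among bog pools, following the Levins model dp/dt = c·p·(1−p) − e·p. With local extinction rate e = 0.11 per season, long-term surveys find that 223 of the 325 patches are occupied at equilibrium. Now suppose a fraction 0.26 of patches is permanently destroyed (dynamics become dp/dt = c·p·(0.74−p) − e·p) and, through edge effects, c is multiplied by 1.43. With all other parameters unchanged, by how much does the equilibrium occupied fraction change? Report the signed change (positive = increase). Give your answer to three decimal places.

-0.166

Observed p* = 223/325 = 0.68615.
Balance c(1−p*) = e gives c = e/(1 − 0.68615) = 0.11/0.31385 = 0.35049.
New p* = 0.74 − e/c = 0.74 − 0.11000/0.50120 = 0.52053.
Δp* = 0.52053 − 0.68615 = -0.16562.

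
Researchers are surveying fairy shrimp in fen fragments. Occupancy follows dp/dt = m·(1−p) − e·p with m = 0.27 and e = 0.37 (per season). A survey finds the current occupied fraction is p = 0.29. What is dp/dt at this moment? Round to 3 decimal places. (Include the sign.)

Colonization term: m·(1−p) = 0.27×0.7100 = 0.19170.
Extinction term: e·p = 0.10730.
dp/dt = 0.19170 − 0.10730 = 0.08440.

0.084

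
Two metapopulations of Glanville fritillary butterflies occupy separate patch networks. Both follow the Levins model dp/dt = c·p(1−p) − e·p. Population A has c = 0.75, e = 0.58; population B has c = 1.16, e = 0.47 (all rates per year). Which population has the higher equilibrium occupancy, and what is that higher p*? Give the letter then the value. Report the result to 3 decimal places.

A: p*_A = 1 − 0.58/0.75 = 0.2267.
B: p*_B = 1 − 0.47/1.16 = 0.5948.
B is higher at 0.5948.

B, 0.595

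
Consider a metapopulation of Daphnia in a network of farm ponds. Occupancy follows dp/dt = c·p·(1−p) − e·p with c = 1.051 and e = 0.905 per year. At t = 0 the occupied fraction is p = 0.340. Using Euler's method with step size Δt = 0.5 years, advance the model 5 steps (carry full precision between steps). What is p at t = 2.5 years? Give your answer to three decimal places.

Update rule: p ← p + [c·p·(1−p) − e·p]·Δt with Δt = 0.5.
step 1: Δp = -0.03593, p = 0.30407
step 2: Δp = -0.02639, p = 0.27768
step 3: Δp = -0.02025, p = 0.25743
step 4: Δp = -0.01603, p = 0.24140
step 5: Δp = -0.01300, p = 0.22840

0.228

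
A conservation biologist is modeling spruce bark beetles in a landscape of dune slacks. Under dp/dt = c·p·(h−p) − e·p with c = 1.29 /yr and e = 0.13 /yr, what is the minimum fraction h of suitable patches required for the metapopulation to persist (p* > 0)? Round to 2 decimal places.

0.10

p* = h − e/c is positive only when h > e/c.
h_min = e/c = 0.13/1.29 = 0.1008.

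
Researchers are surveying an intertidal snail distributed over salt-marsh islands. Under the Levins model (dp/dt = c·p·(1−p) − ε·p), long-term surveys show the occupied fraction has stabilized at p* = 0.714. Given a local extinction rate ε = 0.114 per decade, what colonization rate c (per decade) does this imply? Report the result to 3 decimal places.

0.399

At equilibrium c(1−p*) = ε, so c = ε/(1−p*).
c = 0.114/(1 − 0.714) = 0.114/0.2860 = 0.3986.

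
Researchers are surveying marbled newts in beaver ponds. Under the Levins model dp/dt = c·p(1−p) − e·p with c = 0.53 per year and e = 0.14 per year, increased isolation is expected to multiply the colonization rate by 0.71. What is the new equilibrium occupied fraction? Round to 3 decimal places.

0.628

Before: p* = 1 − 0.14/0.53 = 0.7358.
After the change, c = 0.3763, e = 0.14, so p* = 1 − 0.14/0.3763 = 0.6280.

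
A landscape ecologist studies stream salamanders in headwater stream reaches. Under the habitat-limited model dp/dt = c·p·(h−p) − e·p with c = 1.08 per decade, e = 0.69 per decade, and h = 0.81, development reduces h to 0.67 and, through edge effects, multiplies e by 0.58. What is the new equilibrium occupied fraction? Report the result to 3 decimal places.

Before: p* = h − e/c = 0.81 − 0.69/1.08 = 0.81 − 0.6389 = 0.1711.
After: c = 1.08, e = 0.4002, h = 0.67; p* = 0.67 − 0.4002/1.08 = 0.2994.

0.299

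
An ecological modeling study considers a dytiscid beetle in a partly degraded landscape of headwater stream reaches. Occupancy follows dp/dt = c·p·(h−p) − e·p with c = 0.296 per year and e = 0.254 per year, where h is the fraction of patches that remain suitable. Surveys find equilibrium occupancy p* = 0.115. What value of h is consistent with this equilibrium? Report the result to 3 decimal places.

0.973

At equilibrium c(h−p*) = e, so h = p* + e/c.
h = 0.115 + 0.254/0.296 = 0.115 + 0.8581 = 0.9731.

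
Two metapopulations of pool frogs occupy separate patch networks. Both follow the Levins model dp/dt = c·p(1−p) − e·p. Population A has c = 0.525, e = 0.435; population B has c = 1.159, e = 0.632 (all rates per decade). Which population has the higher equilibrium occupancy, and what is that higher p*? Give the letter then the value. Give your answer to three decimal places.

B, 0.455

A: p*_A = 1 − 0.435/0.525 = 0.1714.
B: p*_B = 1 − 0.632/1.159 = 0.4547.
B is higher at 0.4547.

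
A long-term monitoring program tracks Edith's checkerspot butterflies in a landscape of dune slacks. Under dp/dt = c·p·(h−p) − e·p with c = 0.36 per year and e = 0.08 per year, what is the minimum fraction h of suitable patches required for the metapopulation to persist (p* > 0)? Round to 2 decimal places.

p* = h − e/c is positive only when h > e/c.
h_min = e/c = 0.08/0.36 = 0.2222.

0.22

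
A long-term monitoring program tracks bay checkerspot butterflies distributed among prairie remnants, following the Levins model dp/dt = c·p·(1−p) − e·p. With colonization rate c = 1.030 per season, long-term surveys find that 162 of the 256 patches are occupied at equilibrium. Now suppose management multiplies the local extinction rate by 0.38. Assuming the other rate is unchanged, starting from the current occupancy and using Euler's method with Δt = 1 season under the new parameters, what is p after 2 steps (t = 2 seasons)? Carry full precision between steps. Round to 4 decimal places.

Observed p* = 162/256 = 0.63281.
Balance c(1−p*) = e gives e = 1.030×(1 − 0.63281) = 0.37820.
Starting from p₀ = 0.63281; update p ← p + (dp/dt)·Δt with the new parameters.
t = 1: p = 0.63281 + (+0.14839) = 0.78120
t = 2: p = 0.78120 + (+0.06378) = 0.84498

0.8450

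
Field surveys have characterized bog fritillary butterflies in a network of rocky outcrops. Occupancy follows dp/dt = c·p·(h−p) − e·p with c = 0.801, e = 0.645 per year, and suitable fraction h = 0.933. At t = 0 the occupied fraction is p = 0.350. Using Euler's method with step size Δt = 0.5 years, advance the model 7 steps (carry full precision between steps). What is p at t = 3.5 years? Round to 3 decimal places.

0.224

Update rule: p ← p + [c·p·(h−p) − e·p]·Δt with Δt = 0.5.
p: 0.35000 → 0.31885  (Δp = -0.03115)
p: 0.31885 → 0.29445  (Δp = -0.02440)
p: 0.29445 → 0.27479  (Δp = -0.01966)
p: 0.27479 → 0.25861  (Δp = -0.01618)
p: 0.25861 → 0.24505  (Δp = -0.01355)
p: 0.24505 → 0.23354  (Δp = -0.01151)
p: 0.23354 → 0.22365  (Δp = -0.00989)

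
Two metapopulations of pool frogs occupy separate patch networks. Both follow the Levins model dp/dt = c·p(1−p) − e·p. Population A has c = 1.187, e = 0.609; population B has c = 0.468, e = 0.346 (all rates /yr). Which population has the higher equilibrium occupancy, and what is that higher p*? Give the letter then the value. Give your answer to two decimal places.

A: p*_A = 1 − 0.609/1.187 = 0.4869.
B: p*_B = 1 − 0.346/0.468 = 0.2607.
A is higher at 0.4869.

A, 0.49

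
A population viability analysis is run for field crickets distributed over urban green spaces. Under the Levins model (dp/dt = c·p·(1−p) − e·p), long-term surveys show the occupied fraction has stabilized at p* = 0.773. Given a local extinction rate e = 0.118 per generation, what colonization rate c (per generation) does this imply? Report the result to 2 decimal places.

At equilibrium c(1−p*) = e, so c = e/(1−p*).
c = 0.118/(1 − 0.773) = 0.118/0.2270 = 0.5198.

0.52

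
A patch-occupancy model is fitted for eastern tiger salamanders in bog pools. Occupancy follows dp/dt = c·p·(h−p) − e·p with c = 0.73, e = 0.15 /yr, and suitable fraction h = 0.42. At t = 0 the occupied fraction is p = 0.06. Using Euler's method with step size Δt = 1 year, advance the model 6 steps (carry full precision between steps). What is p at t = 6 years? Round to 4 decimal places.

0.1060

Update rule: p ← p + [c·p·(h−p) − e·p]·Δt with Δt = 1.
step 1: Δp = +0.00677, p = 0.06677
step 2: Δp = +0.00720, p = 0.07397
step 3: Δp = +0.00759, p = 0.08156
step 4: Δp = +0.00792, p = 0.08948
step 5: Δp = +0.00817, p = 0.09764
step 6: Δp = +0.00833, p = 0.10597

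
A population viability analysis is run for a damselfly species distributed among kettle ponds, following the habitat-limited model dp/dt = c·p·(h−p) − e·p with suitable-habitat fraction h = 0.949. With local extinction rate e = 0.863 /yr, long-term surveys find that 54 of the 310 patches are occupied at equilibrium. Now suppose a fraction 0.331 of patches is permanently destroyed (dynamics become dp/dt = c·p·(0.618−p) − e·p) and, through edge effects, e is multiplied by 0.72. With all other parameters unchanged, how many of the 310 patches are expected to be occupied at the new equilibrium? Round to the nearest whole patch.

Observed p* = 54/310 = 0.17419.
Balance c(h−p*) = e gives c = e/(0.949 − 0.17419) = 0.863/0.77481 = 1.11382.
New p* = 0.618 − e/c = 0.618 − 0.62136/1.11382 = 0.06014.
Expected occupied = 310 × 0.06014 = 18.64 ≈ 19.

19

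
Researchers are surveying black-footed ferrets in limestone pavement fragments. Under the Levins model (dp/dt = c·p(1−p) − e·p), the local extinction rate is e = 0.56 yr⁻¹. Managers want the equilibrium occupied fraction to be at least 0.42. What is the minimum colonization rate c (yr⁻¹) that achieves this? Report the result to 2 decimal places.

p* = 1 − e/c ≥ 0.42 requires e/c ≤ 0.5800, i.e. c ≥ e/0.5800.
c_min = 0.56/0.5800 = 0.9655.

0.97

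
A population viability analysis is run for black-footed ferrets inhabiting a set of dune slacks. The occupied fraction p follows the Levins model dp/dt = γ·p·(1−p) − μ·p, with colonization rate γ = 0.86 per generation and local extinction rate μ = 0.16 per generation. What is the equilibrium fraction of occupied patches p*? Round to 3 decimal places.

At equilibrium, colonization balances extinction: γ·p*·(1−p*) = μ·p*.
So p* = 1 − μ/γ = 1 − 0.16/0.86 = 1 − 0.1860 = 0.8140.

0.814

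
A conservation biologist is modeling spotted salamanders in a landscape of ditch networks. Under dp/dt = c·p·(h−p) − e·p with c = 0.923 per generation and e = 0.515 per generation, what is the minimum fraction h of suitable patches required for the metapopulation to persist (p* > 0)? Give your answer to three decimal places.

p* = h − e/c is positive only when h > e/c.
h_min = e/c = 0.515/0.923 = 0.5580.

0.558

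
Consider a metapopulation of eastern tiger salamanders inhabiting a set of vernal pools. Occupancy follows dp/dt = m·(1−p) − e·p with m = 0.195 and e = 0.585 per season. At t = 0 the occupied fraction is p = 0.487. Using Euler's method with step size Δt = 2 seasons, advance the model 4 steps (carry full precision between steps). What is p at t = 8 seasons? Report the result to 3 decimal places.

0.273

Update rule: p ← p + [m·(1−p) − e·p]·Δt with Δt = 2.
  1  |  dp/dt·Δt = -0.369720  |  p_1 = 0.117280
  2  |  dp/dt·Δt = +0.207043  |  p_2 = 0.324323
  3  |  dp/dt·Δt = -0.115944  |  p_3 = 0.208379
  4  |  dp/dt·Δt = +0.064929  |  p_4 = 0.273308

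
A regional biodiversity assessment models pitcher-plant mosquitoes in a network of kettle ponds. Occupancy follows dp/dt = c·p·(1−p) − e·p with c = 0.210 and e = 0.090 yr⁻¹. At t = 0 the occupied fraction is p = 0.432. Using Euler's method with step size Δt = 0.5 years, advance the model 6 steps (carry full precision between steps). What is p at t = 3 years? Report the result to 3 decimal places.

0.467

Update rule: p ← p + [c·p·(1−p) − e·p]·Δt with Δt = 0.5.
p: 0.43200 → 0.43832  (Δp = +0.00632)
p: 0.43832 → 0.44445  (Δp = +0.00613)
p: 0.44445 → 0.45038  (Δp = +0.00593)
p: 0.45038 → 0.45610  (Δp = +0.00572)
p: 0.45610 → 0.46162  (Δp = +0.00552)
p: 0.46162 → 0.46695  (Δp = +0.00532)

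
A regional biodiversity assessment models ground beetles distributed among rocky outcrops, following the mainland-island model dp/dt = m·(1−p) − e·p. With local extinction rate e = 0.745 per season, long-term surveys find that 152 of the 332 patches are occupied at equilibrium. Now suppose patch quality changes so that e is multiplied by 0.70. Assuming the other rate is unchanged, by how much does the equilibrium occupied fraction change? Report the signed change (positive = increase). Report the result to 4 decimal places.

0.0889

Observed p* = 152/332 = 0.45783.
Balance m(1−p*) = e·p* gives m = e·p*/(1−p*) = 0.745×0.45783/0.54217 = 0.62911.
New p* = m/(m+e) = 0.62911/(0.62911+0.52150) = 0.54676.
Δp* = 0.54676 − 0.45783 = +0.08893.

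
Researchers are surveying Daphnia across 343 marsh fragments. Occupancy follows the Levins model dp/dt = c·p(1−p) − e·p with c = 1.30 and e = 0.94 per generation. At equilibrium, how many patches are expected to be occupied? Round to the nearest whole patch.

95

p* = 1 − e/c = 1 − 0.94/1.30 = 0.2769.
Expected occupied patches = N × p* = 343 × 0.2769 = 94.98 ≈ 95.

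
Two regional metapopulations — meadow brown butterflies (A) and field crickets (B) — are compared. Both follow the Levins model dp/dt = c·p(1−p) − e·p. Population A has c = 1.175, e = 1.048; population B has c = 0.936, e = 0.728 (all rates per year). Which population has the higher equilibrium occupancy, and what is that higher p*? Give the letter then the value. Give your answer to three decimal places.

B, 0.222

A: p*_A = 1 − 1.048/1.175 = 0.1081.
B: p*_B = 1 − 0.728/0.936 = 0.2222.
B is higher at 0.2222.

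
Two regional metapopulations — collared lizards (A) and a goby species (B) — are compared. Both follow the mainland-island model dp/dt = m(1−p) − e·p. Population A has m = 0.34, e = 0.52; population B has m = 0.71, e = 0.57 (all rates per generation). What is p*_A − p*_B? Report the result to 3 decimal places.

-0.159

A: p*_A = m/(m+e) = 0.34/0.8600 = 0.3953.
B: p*_B = 0.71/1.2800 = 0.5547.
p*_A − p*_B = 0.3953 − 0.5547 = -0.1593.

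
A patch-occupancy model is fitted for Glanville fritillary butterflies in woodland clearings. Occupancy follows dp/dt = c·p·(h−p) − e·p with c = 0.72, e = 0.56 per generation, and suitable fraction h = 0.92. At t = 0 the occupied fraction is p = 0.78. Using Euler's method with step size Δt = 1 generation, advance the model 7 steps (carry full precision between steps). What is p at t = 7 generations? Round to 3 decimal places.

Update rule: p ← p + [c·p·(h−p) − e·p]·Δt with Δt = 1.
  1  |  dp/dt·Δt = -0.358176  |  p_1 = 0.421824
  2  |  dp/dt·Δt = -0.084919  |  p_2 = 0.336905
  3  |  dp/dt·Δt = -0.047225  |  p_3 = 0.289681
  4  |  dp/dt·Δt = -0.030755  |  p_4 = 0.258925
  5  |  dp/dt·Δt = -0.021756  |  p_5 = 0.237169
  6  |  dp/dt·Δt = -0.016213  |  p_6 = 0.220956
  7  |  dp/dt·Δt = -0.012526  |  p_7 = 0.208430

0.208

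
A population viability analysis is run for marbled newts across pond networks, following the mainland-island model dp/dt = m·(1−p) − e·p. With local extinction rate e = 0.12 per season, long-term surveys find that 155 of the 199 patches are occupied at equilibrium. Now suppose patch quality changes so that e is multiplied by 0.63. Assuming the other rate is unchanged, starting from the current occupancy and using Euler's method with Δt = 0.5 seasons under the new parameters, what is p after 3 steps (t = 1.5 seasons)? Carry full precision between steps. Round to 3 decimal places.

0.819

Observed p* = 155/199 = 0.77889.
Balance m(1−p*) = e·p* gives m = e·p*/(1−p*) = 0.12×0.77889/0.22111 = 0.42273.
Starting from p₀ = 0.77889; update p ← p + (dp/dt)·Δt with the new parameters.
  1  |  dp/dt·Δt = +0.017291  |  p_1 = 0.796186
  2  |  dp/dt·Δt = +0.012983  |  p_2 = 0.809169
  3  |  dp/dt·Δt = +0.009748  |  p_3 = 0.818917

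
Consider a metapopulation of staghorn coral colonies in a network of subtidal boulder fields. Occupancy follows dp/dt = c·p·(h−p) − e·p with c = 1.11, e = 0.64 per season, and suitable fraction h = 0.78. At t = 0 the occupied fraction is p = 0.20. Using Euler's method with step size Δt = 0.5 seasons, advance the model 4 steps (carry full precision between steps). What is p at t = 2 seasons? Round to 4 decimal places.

Update rule: p ← p + [c·p·(h−p) − e·p]·Δt with Δt = 0.5.
p: 0.20000 → 0.20038  (Δp = +0.00038)
p: 0.20038 → 0.20072  (Δp = +0.00034)
p: 0.20072 → 0.20102  (Δp = +0.00030)
p: 0.20102 → 0.20129  (Δp = +0.00027)

0.2013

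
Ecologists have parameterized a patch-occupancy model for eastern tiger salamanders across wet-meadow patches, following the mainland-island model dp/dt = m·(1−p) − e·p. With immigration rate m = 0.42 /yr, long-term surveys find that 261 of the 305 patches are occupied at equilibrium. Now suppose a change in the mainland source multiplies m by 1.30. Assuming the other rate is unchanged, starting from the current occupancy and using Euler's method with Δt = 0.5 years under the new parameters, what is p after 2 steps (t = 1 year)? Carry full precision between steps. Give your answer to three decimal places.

Observed p* = 261/305 = 0.85574.
Balance m(1−p*) = e·p* gives e = m(1−p*)/p* = 0.42×0.14426/0.85574 = 0.07080.
Starting from p₀ = 0.85574; update p ← p + (dp/dt)·Δt with the new parameters.
step 1: Δp = +0.00909, p = 0.86483
step 2: Δp = +0.00629, p = 0.87111

0.871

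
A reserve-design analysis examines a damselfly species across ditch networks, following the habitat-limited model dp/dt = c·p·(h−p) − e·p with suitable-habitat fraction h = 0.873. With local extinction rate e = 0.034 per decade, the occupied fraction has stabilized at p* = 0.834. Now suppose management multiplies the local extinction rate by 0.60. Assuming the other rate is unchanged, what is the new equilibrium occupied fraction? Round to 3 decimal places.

Balance c(h−p*) = e gives c = e/(0.873 − 0.83400) = 0.034/0.03900 = 0.87179.
New p* = 0.873 − e/c = 0.873 − 0.02040/0.87179 = 0.84960.

0.850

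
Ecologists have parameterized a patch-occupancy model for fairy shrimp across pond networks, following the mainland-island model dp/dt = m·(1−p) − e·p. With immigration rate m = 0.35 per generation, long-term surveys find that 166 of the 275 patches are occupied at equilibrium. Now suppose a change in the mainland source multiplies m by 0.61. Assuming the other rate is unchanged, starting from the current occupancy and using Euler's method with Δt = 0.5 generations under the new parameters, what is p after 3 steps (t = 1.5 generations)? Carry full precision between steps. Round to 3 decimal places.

Observed p* = 166/275 = 0.60364.
Balance m(1−p*) = e·p* gives e = m(1−p*)/p* = 0.35×0.39636/0.60364 = 0.22982.
Starting from p₀ = 0.60364; update p ← p + (dp/dt)·Δt with the new parameters.
p: 0.60364 → 0.57658  (Δp = -0.02705)
p: 0.57658 → 0.55553  (Δp = -0.02106)
p: 0.55553 → 0.53914  (Δp = -0.01639)

0.539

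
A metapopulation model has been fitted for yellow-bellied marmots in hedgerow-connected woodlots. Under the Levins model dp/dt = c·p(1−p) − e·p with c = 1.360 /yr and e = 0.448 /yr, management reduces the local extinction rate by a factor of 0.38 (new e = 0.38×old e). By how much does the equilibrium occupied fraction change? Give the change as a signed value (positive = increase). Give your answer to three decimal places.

Before: p* = 1 − 0.448/1.360 = 0.6706.
After the change, c = 1.36, e = 0.17024, so p* = 1 − 0.17024/1.36 = 0.8748.
Δp* = 0.8748 − 0.6706 = +0.2042.

0.204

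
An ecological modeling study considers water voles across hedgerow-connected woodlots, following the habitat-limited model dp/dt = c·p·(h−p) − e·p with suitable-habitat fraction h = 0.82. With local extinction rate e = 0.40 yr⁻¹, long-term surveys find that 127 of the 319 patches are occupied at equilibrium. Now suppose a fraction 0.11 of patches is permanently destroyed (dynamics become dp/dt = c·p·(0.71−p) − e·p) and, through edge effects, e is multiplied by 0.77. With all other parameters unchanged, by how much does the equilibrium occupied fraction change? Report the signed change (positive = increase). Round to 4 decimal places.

Observed p* = 127/319 = 0.39812.
Balance c(h−p*) = e gives c = e/(0.82 − 0.39812) = 0.40/0.42188 = 0.94814.
New p* = 0.71 − e/c = 0.71 − 0.30800/0.94814 = 0.38515.
Δp* = 0.38515 − 0.39812 = -0.01297.

-0.0130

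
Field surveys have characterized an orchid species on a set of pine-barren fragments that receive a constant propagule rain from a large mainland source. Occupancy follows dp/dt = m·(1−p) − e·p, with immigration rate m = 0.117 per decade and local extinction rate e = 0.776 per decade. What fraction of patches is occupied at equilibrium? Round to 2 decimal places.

0.13

Setting dp/dt = 0: m − m·p* = e·p*, so m = (m+e)·p*.
p* = m/(m+e) = 0.117/(0.117+0.776) = 0.117/0.8930 = 0.1310.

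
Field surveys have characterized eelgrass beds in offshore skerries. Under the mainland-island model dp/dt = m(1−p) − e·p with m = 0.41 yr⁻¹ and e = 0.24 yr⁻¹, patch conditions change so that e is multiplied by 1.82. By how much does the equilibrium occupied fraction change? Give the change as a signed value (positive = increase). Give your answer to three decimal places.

-0.147

Before: p* = 0.41/(0.41+0.24) = 0.6308.
After: m = 0.41, e = 0.4368; p* = 0.41/0.8468 = 0.4842.
Δp* = 0.4842 − 0.6308 = -0.1466.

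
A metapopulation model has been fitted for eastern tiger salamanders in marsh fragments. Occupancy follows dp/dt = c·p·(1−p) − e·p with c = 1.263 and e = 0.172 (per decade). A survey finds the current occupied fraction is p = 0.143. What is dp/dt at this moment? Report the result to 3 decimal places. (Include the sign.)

Colonization term: c·p·(1−p) = 1.263×0.143×0.8570 = 0.15478.
Extinction term: e·p = 0.02460.
dp/dt = 0.15478 − 0.02460 = 0.13019.

0.130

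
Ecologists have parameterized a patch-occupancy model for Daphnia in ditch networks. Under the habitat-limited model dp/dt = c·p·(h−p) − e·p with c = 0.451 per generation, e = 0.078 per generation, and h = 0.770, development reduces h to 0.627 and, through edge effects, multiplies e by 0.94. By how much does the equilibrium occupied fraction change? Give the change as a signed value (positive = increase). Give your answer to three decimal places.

Before: p* = h − e/c = 0.770 − 0.078/0.451 = 0.770 − 0.1729 = 0.5971.
After: c = 0.451, e = 0.07332, h = 0.627; p* = 0.627 − 0.07332/0.451 = 0.4644.
Δp* = 0.4644 − 0.5971 = -0.1326.

-0.133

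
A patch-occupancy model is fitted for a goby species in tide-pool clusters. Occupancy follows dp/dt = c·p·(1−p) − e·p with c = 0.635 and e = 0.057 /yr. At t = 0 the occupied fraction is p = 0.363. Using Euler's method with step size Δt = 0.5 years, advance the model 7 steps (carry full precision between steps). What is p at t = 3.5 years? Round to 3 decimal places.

Update rule: p ← p + [c·p·(1−p) − e·p]·Δt with Δt = 0.5.
step 1: Δp = +0.06307, p = 0.42607
step 2: Δp = +0.06550, p = 0.49157
step 3: Δp = +0.06534, p = 0.55691
step 4: Δp = +0.06247, p = 0.61938
step 5: Δp = +0.05720, p = 0.67658
step 6: Δp = +0.05019, p = 0.72677
step 7: Δp = +0.04233, p = 0.76911

0.769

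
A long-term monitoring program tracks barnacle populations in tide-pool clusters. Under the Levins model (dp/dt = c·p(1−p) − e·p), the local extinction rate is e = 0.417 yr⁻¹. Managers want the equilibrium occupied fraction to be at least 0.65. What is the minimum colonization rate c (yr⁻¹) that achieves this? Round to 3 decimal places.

p* = 1 − e/c ≥ 0.65 requires e/c ≤ 0.3500, i.e. c ≥ e/0.3500.
c_min = 0.417/0.3500 = 1.1914.

1.191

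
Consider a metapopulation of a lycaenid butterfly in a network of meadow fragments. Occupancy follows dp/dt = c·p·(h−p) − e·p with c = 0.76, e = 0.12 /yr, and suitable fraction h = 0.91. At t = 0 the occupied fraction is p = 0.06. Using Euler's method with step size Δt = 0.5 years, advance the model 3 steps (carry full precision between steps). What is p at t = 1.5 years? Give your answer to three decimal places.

Update rule: p ← p + [c·p·(h−p) − e·p]·Δt with Δt = 0.5.
p: 0.06000 → 0.07578  (Δp = +0.01578)
p: 0.07578 → 0.09526  (Δp = +0.01948)
p: 0.09526 → 0.11903  (Δp = +0.02378)

0.119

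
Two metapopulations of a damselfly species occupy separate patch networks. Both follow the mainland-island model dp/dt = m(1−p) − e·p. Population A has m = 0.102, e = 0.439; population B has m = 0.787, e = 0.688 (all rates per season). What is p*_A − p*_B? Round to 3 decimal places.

-0.345

A: p*_A = m/(m+e) = 0.102/0.5410 = 0.1885.
B: p*_B = 0.787/1.4750 = 0.5336.
p*_A − p*_B = 0.1885 − 0.5336 = -0.3450.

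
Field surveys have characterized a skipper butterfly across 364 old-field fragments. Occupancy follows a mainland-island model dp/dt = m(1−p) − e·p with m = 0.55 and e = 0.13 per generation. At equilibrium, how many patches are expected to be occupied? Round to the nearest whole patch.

p* = m/(m+e) = 0.55/0.6800 = 0.8088.
Expected occupied patches = N × p* = 364 × 0.8088 = 294.41 ≈ 294.

294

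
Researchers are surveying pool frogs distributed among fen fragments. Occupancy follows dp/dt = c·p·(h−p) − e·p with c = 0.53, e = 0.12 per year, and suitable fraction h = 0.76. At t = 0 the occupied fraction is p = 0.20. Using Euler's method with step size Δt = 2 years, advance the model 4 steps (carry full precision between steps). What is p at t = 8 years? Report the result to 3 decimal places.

Update rule: p ← p + [c·p·(h−p) − e·p]·Δt with Δt = 2.
t = 2: p = 0.20000 + (+0.07072) = 0.27072
t = 4: p = 0.27072 + (+0.07543) = 0.34615
t = 6: p = 0.34615 + (+0.06877) = 0.41493
t = 8: p = 0.41493 + (+0.05219) = 0.46711

0.467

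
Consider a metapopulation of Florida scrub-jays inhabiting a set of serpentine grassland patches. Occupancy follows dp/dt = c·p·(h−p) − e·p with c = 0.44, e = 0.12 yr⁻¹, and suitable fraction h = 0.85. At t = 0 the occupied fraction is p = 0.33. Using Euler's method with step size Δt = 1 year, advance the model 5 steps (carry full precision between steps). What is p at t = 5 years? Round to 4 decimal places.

0.4828

Update rule: p ← p + [c·p·(h−p) − e·p]·Δt with Δt = 1.
step 1: Δp = +0.03590, p = 0.36590
step 2: Δp = +0.03403, p = 0.39993
step 3: Δp = +0.03121, p = 0.43114
step 4: Δp = +0.02772, p = 0.45886
step 5: Δp = +0.02391, p = 0.48277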